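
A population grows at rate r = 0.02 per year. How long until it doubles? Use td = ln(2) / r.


td = ln(2) / 0.02 = 0.693147 / 0.02 = 34.6574 ≈ 34.7 years

34.7 years


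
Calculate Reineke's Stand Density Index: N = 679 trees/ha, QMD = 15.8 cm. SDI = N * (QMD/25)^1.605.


QMD/25 = 15.8/25 = 0.632
(0.632)^1.605 = exp(1.605 * ln(0.632)) = exp(1.605 * (-0.458866)) = exp(-0.736480) = 0.478796
SDI = 679 * 0.478796 = 325.102 ≈ 325

325


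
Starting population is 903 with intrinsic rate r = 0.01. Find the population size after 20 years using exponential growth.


r*t = 0.01 * 20 = 0.2
exp(0.2) = 1.22140
N = 903 * 1.22140 = 1102.92 ≈ 1103

1103


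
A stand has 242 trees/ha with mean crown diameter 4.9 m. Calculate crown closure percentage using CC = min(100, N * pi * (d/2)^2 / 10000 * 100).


(d/2)^2 = (4.9/2)^2 = 2.45^2 = 6.0025
Crown area = 3.141593 * 6.0025 = 18.8574 m^2
N * area / 10000 * 100 = 242 * 18.8574 / 10000 * 100 = 45.6349
CC = min(100, 45.6349) = 45.6349 ≈ 45.6%

45.6%


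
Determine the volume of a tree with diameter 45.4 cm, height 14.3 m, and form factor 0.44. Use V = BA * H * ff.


(D/200)^2 = (45.4/200)^2 = 0.227^2 = 0.051529
BA = 3.141593 * 0.051529 = 0.161883 m^2
V = 0.161883 * 14.3 * 0.44 = 1.01857 ≈ 1.019 m^3

1.019 m^3


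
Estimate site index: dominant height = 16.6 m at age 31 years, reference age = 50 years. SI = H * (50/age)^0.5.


50/31 = 1.61290
(1.61290)^0.5 = 1.27000
SI = 16.6 * 1.27000 = 21.0820 ≈ 21.1 m

21.1 m


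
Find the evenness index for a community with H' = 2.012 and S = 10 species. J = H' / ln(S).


ln(10) = 2.30259
J = H' / ln(S) = 2.012 / 2.30259 = 0.873799 ≈ 0.8738

0.8738


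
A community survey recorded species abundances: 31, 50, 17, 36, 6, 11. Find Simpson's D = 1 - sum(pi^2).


Total N = 31 + 50 + 17 + 36 + 6 + 11 = 151
Per-species terms:
  p = 31/151 = 0.205298; p^2 = 0.205298^2 = 0.042147
  p = 50/151 = 0.331126; p^2 = 0.331126^2 = 0.109644
  p = 17/151 = 0.112583; p^2 = 0.112583^2 = 0.012675
  p = 36/151 = 0.238411; p^2 = 0.238411^2 = 0.056840
  p = 6/151 = 0.039735; p^2 = 0.039735^2 = 0.001579
  p = 11/151 = 0.072848; p^2 = 0.072848^2 = 0.005307
sum(p^2) = 0.042147 + 0.109644 + 0.012675 + 0.056840 + 0.001579 + 0.005307 = 0.228192
D = 1 - 0.228192 = 0.771808 ≈ 0.7718

0.7718


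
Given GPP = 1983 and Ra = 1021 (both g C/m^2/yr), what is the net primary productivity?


NPP = GPP - Ra = 1983 - 1021 = 962 g C/m^2/yr

962 g C/m^2/yr


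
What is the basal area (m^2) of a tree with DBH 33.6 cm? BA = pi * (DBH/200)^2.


D/200 = 33.6/200 = 0.168 m
(D/200)^2 = 0.168^2 = 0.028224
BA = 3.141593 * 0.028224 = 0.0886683 ≈ 0.0887 m^2

0.0887 m^2


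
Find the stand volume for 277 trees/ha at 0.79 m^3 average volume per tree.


V_stand = 277 * 0.79 = 218.83 ≈ 218.8 m^3/ha

218.8 m^3/ha


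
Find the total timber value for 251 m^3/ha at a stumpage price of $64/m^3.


Value = 251 * 64 = $16064/ha

$16064/ha


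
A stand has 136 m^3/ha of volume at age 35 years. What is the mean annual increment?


MAI = 136 / 35 = 3.8857 ≈ 3.89 m^3/ha/yr

3.89 m^3/ha/yr


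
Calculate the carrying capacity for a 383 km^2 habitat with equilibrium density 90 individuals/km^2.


K = 90 * 383 = 34470 individuals

34470 individuals


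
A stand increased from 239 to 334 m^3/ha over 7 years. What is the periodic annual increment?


PAI = (V2 - V1) / period = (334 - 239) / 7 = 95 / 7 = 13.5714 ≈ 13.57 m^3/ha/yr

13.57 m^3/ha/yr


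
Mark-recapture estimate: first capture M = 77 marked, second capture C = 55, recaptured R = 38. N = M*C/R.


N = M * C / R = 77 * 55 / 38 = 4235 / 38 = 111.45 ≈ 111

111 individuals


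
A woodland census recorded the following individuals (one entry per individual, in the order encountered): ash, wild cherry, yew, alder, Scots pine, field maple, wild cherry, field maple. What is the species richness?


Total individuals logged = 8
Distinct species (count of individuals): ash (1), wild cherry (2), yew (1), alder (1), Scots pine (1), field maple (2)
Species richness = number of distinct species = 6

6


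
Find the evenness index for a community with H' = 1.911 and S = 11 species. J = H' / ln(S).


ln(11) = 2.39790
J = H' / ln(S) = 1.911 / 2.39790 = 0.796947 ≈ 0.7969

0.7969


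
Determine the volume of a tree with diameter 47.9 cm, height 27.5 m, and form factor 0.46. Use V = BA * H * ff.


(D/200)^2 = (47.9/200)^2 = 0.2395^2 = 0.05736025
BA = 3.141593 * 0.05736025 = 0.180203 m^2
V = 0.180203 * 27.5 * 0.46 = 2.27957 ≈ 2.280 m^3

2.280 m^3


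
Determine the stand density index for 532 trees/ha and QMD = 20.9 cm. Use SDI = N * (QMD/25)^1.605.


QMD/25 = 20.9/25 = 0.836
(0.836)^1.605 = exp(1.605 * ln(0.836)) = exp(1.605 * (-0.179127)) = exp(-0.287499) = 0.750137
SDI = 532 * 0.750137 = 399.073 ≈ 399

399


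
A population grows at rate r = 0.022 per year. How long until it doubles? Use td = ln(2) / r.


td = ln(2) / 0.022 = 0.693147 / 0.022 = 31.5067 ≈ 31.5 years

31.5 years


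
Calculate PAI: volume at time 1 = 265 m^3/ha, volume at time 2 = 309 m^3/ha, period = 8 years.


PAI = (V2 - V1) / period = (309 - 265) / 8 = 44 / 8 = 5.50 m^3/ha/yr

5.50 m^3/ha/yr


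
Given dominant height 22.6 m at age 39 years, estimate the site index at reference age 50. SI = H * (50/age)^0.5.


50/39 = 1.28205
(1.28205)^0.5 = 1.13228
SI = 22.6 * 1.13228 = 25.5895 ≈ 25.6 m

25.6 m


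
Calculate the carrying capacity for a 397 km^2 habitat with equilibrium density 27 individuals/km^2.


K = 27 * 397 = 10719 individuals

10719 individuals


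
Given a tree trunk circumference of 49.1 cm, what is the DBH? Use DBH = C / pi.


DBH = C / pi = 49.1 / 3.141593 = 15.6290 ≈ 15.63 cm

15.63 cm


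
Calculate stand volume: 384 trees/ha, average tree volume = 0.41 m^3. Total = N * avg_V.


V_stand = 384 * 0.41 = 157.44 ≈ 157.4 m^3/ha

157.4 m^3/ha


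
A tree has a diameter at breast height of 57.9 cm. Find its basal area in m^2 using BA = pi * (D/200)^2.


D/200 = 57.9/200 = 0.2895 m
(D/200)^2 = 0.2895^2 = 0.08381025
BA = 3.141593 * 0.08381025 = 0.263298 ≈ 0.2633 m^2

0.2633 m^2


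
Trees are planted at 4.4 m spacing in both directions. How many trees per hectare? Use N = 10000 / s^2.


N = 10000 / 4.4^2 = 10000 / 19.36 = 516.529 ≈ 517 trees/ha

517 trees/ha


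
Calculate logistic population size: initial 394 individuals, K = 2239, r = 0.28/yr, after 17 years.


(K - N0)/N0 = (2239 - 394)/394 = 1845/394 = 4.68274
r*t = 0.28 * 17 = 4.76; exp(-4.76) = 0.00856561
4.68274 * 0.00856561 = 0.0401105
1 + 0.0401105 = 1.04011
N = 2239 / 1.04011 = 2152.66 ≈ 2153

2153


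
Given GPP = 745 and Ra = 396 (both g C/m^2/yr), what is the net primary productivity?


NPP = GPP - Ra = 745 - 396 = 349 g C/m^2/yr

349 g C/m^2/yr


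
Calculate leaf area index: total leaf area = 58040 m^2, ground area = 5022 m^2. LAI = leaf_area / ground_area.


LAI = 58040 / 5022 = 11.5571 ≈ 11.56

11.56


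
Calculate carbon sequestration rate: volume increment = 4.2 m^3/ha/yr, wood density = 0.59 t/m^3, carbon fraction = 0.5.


C = 4.2 * 0.59 * 0.5 = 1.239 ≈ 1.24 t C/ha/yr

1.24 t C/ha/yr


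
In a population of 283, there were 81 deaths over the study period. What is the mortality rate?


Mortality rate = 81 / 283 = 0.286219 ≈ 0.2862

0.2862


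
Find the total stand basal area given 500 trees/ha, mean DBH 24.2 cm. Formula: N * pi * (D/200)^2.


(D/200)^2 = (24.2/200)^2 = 0.121^2 = 0.014641
Individual BA = 3.141593 * 0.014641 = 0.0459961 m^2
Stand BA = 500 * 0.0459961 = 22.9981 ≈ 23.00 m^2/ha

23.00 m^2/ha


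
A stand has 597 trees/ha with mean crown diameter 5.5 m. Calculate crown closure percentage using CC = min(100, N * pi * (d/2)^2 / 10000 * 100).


(d/2)^2 = (5.5/2)^2 = 2.75^2 = 7.5625
Crown area = 3.141593 * 7.5625 = 23.7583 m^2
N * area / 10000 * 100 = 597 * 23.7583 / 10000 * 100 = 141.837
CC = min(100, 141.837) = 100%

100%


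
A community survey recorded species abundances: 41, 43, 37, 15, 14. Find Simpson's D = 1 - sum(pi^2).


Total N = 41 + 43 + 37 + 15 + 14 = 150
Per-species terms:
  p = 41/150 = 0.273333; p^2 = 0.273333^2 = 0.074711
  p = 43/150 = 0.286667; p^2 = 0.286667^2 = 0.082178
  p = 37/150 = 0.246667; p^2 = 0.246667^2 = 0.060845
  p = 15/150 = 0.100000; p^2 = 0.100000^2 = 0.010000
  p = 14/150 = 0.093333; p^2 = 0.093333^2 = 0.008711
sum(p^2) = 0.074711 + 0.082178 + 0.060845 + 0.010000 + 0.008711 = 0.236445
D = 1 - 0.236445 = 0.763555 ≈ 0.7636

0.7636


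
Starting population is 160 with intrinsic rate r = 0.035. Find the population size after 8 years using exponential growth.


r*t = 0.035 * 8 = 0.28
exp(0.28) = 1.32313
N = 160 * 1.32313 = 211.701 ≈ 212

212


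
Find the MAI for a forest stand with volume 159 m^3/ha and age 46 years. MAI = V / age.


MAI = 159 / 46 = 3.4565 ≈ 3.46 m^3/ha/yr

3.46 m^3/ha/yr


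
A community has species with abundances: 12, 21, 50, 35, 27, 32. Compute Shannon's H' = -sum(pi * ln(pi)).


Total N = 12 + 21 + 50 + 35 + 27 + 32 = 177
Per-species terms:
  p = 12/177 = 0.067797; ln(p) = -2.691237; p*ln(p) = 0.067797 * (-2.691237) = -0.182458
  p = 21/177 = 0.118644; ln(p) = -2.131628; p*ln(p) = 0.118644 * (-2.131628) = -0.252905
  p = 50/177 = 0.282486; ln(p) = -1.264126; p*ln(p) = 0.282486 * (-1.264126) = -0.357098
  p = 35/177 = 0.197740; ln(p) = -1.620802; p*ln(p) = 0.197740 * (-1.620802) = -0.320497
  p = 27/177 = 0.152542; ln(p) = -1.880315; p*ln(p) = 0.152542 * (-1.880315) = -0.286827
  p = 32/177 = 0.180791; ln(p) = -1.710414; p*ln(p) = 0.180791 * (-1.710414) = -0.309227
sum(p*ln(p)) = (-0.182458) + (-0.252905) + (-0.357098) + (-0.320497) + (-0.286827) + (-0.309227) = -1.709012
H' = -(-1.709012) = 1.709012 ≈ 1.7090

1.7090


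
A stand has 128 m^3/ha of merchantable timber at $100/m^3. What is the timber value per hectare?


Value = 128 * 100 = $12800/ha

$12800/ha


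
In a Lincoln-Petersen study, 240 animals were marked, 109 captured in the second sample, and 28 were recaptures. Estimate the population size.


N = M * C / R = 240 * 109 / 28 = 26160 / 28 = 934.29 ≈ 934

934 individuals


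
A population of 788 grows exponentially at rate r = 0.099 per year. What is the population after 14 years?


r*t = 0.099 * 14 = 1.386
exp(1.386) = 3.99882
N = 788 * 3.99882 = 3151.07 ≈ 3151

3151


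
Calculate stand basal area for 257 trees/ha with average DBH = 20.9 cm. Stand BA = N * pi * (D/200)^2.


(D/200)^2 = (20.9/200)^2 = 0.1045^2 = 0.01092025
Individual BA = 3.141593 * 0.01092025 = 0.0343070 m^2
Stand BA = 257 * 0.0343070 = 8.81690 ≈ 8.82 m^2/ha

8.82 m^2/ha


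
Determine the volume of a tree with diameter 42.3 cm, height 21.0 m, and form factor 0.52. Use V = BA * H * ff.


(D/200)^2 = (42.3/200)^2 = 0.2115^2 = 0.04473225
BA = 3.141593 * 0.04473225 = 0.140531 m^2
V = 0.140531 * 21.0 * 0.52 = 1.53460 ≈ 1.535 m^3

1.535 m^3


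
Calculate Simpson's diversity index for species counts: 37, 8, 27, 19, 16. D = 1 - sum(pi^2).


Total N = 37 + 8 + 27 + 19 + 16 = 107
Per-species terms:
  p = 37/107 = 0.345794; p^2 = 0.345794^2 = 0.119573
  p = 8/107 = 0.074766; p^2 = 0.074766^2 = 0.005590
  p = 27/107 = 0.252336; p^2 = 0.252336^2 = 0.063673
  p = 19/107 = 0.177570; p^2 = 0.177570^2 = 0.031531
  p = 16/107 = 0.149533; p^2 = 0.149533^2 = 0.022360
sum(p^2) = 0.119573 + 0.005590 + 0.063673 + 0.031531 + 0.022360 = 0.242727
D = 1 - 0.242727 = 0.757273 ≈ 0.7573

0.7573


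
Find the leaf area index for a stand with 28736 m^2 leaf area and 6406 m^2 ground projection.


LAI = 28736 / 6406 = 4.4858 ≈ 4.49

4.49


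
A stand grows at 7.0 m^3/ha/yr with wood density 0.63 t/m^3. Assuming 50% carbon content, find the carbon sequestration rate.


C = 7.0 * 0.63 * 0.5 = 2.205 ≈ 2.21 t C/ha/yr

2.21 t C/ha/yr


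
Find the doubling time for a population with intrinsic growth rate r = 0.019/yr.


td = ln(2) / 0.019 = 0.693147 / 0.019 = 36.4814 ≈ 36.5 years

36.5 years


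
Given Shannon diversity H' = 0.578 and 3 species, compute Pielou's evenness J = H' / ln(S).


ln(3) = 1.09861
J = H' / ln(S) = 0.578 / 1.09861 = 0.526119 ≈ 0.5261

0.5261


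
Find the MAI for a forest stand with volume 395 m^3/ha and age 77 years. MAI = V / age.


MAI = 395 / 77 = 5.1299 ≈ 5.13 m^3/ha/yr

5.13 m^3/ha/yr


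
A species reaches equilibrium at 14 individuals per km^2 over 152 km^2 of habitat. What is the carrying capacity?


K = 14 * 152 = 2128 individuals

2128 individuals


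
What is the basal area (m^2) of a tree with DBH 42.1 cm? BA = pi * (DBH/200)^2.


D/200 = 42.1/200 = 0.2105 m
(D/200)^2 = 0.2105^2 = 0.04431025
BA = 3.141593 * 0.04431025 = 0.139205 ≈ 0.1392 m^2

0.1392 m^2


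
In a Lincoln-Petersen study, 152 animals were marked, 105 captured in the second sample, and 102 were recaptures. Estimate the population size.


N = M * C / R = 152 * 105 / 102 = 15960 / 102 = 156.47 ≈ 156

156 individuals


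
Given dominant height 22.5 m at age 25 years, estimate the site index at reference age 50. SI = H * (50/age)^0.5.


50/25 = 2.00000
(2.00000)^0.5 = 1.41421
SI = 22.5 * 1.41421 = 31.8197 ≈ 31.8 m

31.8 m


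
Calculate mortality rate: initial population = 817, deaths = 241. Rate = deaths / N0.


Mortality rate = 241 / 817 = 0.294982 ≈ 0.2950

0.2950


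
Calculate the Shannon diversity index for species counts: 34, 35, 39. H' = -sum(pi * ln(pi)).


Total N = 34 + 35 + 39 = 108
Per-species terms:
  p = 34/108 = 0.314815; ln(p) = -1.155770; p*ln(p) = 0.314815 * (-1.155770) = -0.363854
  p = 35/108 = 0.324074; ln(p) = -1.126783; p*ln(p) = 0.324074 * (-1.126783) = -0.365161
  p = 39/108 = 0.361111; ln(p) = -1.018570; p*ln(p) = 0.361111 * (-1.018570) = -0.367817
sum(p*ln(p)) = (-0.363854) + (-0.365161) + (-0.367817) = -1.096832
H' = -(-1.096832) = 1.096832 ≈ 1.0968

1.0968


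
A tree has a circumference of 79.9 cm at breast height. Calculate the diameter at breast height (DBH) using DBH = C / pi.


DBH = C / pi = 79.9 / 3.141593 = 25.4330 ≈ 25.43 cm

25.43 cm


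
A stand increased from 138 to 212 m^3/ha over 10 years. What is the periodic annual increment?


PAI = (V2 - V1) / period = (212 - 138) / 10 = 74 / 10 = 7.40 m^3/ha/yr

7.40 m^3/ha/yr


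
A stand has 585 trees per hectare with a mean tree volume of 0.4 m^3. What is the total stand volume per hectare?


V_stand = 585 * 0.4 = 234.0 m^3/ha

234.0 m^3/ha


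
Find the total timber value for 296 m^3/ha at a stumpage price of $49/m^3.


Value = 296 * 49 = $14504/ha

$14504/ha


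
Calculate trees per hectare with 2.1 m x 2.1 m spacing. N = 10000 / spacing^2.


N = 10000 / 2.1^2 = 10000 / 4.41 = 2267.57 ≈ 2268 trees/ha

2268 trees/ha


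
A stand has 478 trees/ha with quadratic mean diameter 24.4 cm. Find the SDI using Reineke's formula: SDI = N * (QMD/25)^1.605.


QMD/25 = 24.4/25 = 0.976
(0.976)^1.605 = exp(1.605 * ln(0.976)) = exp(1.605 * (-0.0242927)) = exp(-0.0389898) = 0.961761
SDI = 478 * 0.961761 = 459.722 ≈ 460

460


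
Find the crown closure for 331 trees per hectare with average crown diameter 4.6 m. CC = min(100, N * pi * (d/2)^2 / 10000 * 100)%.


(d/2)^2 = (4.6/2)^2 = 2.3^2 = 5.29
Crown area = 3.141593 * 5.29 = 16.6190 m^2
N * area / 10000 * 100 = 331 * 16.6190 / 10000 * 100 = 55.0089
CC = min(100, 55.0089) = 55.0089 ≈ 55.0%

55.0%


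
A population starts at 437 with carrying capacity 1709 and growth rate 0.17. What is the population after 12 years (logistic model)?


(K - N0)/N0 = (1709 - 437)/437 = 1272/437 = 2.91076
r*t = 0.17 * 12 = 2.04; exp(-2.04) = 0.130029
2.91076 * 0.130029 = 0.378483
1 + 0.378483 = 1.37848
N = 1709 / 1.37848 = 1239.77 ≈ 1240

1240


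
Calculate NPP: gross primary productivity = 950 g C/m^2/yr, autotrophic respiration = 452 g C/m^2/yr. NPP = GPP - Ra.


NPP = GPP - Ra = 950 - 452 = 498 g C/m^2/yr

498 g C/m^2/yr


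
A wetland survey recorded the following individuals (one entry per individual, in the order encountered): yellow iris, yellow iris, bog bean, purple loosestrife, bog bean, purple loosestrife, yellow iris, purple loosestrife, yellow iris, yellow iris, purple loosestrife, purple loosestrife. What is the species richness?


Total individuals logged = 12
Distinct species (count of individuals): yellow iris (5), bog bean (2), purple loosestrife (5)
Species richness = number of distinct species = 3

3


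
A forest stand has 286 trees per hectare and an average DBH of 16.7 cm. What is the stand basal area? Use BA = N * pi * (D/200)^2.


(D/200)^2 = (16.7/200)^2 = 0.0835^2 = 0.00697225
Individual BA = 3.141593 * 0.00697225 = 0.0219040 m^2
Stand BA = 286 * 0.0219040 = 6.26454 ≈ 6.26 m^2/ha

6.26 m^2/ha


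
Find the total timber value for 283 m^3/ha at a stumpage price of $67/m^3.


Value = 283 * 67 = $18961/ha

$18961/ha


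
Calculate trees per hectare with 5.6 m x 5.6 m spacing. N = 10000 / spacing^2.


N = 10000 / 5.6^2 = 10000 / 31.36 = 318.878 ≈ 319 trees/ha

319 trees/ha


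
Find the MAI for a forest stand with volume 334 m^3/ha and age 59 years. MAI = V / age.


MAI = 334 / 59 = 5.6610 ≈ 5.66 m^3/ha/yr

5.66 m^3/ha/yr


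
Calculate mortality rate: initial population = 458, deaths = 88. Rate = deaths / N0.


Mortality rate = 88 / 458 = 0.192140 ≈ 0.1921

0.1921


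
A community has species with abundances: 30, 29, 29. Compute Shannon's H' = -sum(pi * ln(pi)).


Total N = 30 + 29 + 29 = 88
Per-species terms:
  p = 30/88 = 0.340909; ln(p) = -1.076140; p*ln(p) = 0.340909 * (-1.076140) = -0.366866
  p = 29/88 = 0.329545; ln(p) = -1.110042; p*ln(p) = 0.329545 * (-1.110042) = -0.365809
  p = 29/88 = 0.329545; ln(p) = -1.110042; p*ln(p) = 0.329545 * (-1.110042) = -0.365809
sum(p*ln(p)) = (-0.366866) + (-0.365809) + (-0.365809) = -1.098484
H' = -(-1.098484) = 1.098484 ≈ 1.0985

1.0985


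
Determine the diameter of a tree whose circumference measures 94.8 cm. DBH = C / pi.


DBH = C / pi = 94.8 / 3.141593 = 30.1758 ≈ 30.18 cm

30.18 cm


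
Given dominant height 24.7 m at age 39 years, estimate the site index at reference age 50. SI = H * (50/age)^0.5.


50/39 = 1.28205
(1.28205)^0.5 = 1.13228
SI = 24.7 * 1.13228 = 27.9673 ≈ 28.0 m

28.0 m


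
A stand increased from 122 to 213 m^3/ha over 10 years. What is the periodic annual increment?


PAI = (V2 - V1) / period = (213 - 122) / 10 = 91 / 10 = 9.10 m^3/ha/yr

9.10 m^3/ha/yr


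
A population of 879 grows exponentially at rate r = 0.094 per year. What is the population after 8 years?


r*t = 0.094 * 8 = 0.752
exp(0.752) = 2.12124
N = 879 * 2.12124 = 1864.57 ≈ 1865

1865


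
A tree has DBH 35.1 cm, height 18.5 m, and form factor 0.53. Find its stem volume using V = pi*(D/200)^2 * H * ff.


(D/200)^2 = (35.1/200)^2 = 0.1755^2 = 0.03080025
BA = 3.141593 * 0.03080025 = 0.0967618 m^2
V = 0.0967618 * 18.5 * 0.53 = 0.948749 ≈ 0.949 m^3

0.949 m^3


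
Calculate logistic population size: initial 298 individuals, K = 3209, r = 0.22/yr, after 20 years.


(K - N0)/N0 = (3209 - 298)/298 = 2911/298 = 9.76846
r*t = 0.22 * 20 = 4.4; exp(-4.4) = 0.0122773
9.76846 * 0.0122773 = 0.119930
1 + 0.119930 = 1.11993
N = 3209 / 1.11993 = 2865.36 ≈ 2865

2865


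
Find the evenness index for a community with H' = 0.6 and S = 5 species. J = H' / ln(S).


ln(5) = 1.60944
J = H' / ln(S) = 0.6 / 1.60944 = 0.372800 ≈ 0.3728

0.3728


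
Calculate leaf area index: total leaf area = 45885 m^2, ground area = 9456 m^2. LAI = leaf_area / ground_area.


LAI = 45885 / 9456 = 4.8525 ≈ 4.85

4.85


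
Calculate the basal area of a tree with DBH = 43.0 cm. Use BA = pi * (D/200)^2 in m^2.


D/200 = 43.0/200 = 0.215 m
(D/200)^2 = 0.215^2 = 0.046225
BA = 3.141593 * 0.046225 = 0.145220 ≈ 0.1452 m^2

0.1452 m^2


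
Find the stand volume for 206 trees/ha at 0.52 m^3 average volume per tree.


V_stand = 206 * 0.52 = 107.12 ≈ 107.1 m^3/ha

107.1 m^3/ha


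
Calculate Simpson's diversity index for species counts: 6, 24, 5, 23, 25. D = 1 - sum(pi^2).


Total N = 6 + 24 + 5 + 23 + 25 = 83
Per-species terms:
  p = 6/83 = 0.072289; p^2 = 0.072289^2 = 0.005226
  p = 24/83 = 0.289157; p^2 = 0.289157^2 = 0.083612
  p = 5/83 = 0.060241; p^2 = 0.060241^2 = 0.003629
  p = 23/83 = 0.277108; p^2 = 0.277108^2 = 0.076789
  p = 25/83 = 0.301205; p^2 = 0.301205^2 = 0.090724
sum(p^2) = 0.005226 + 0.083612 + 0.003629 + 0.076789 + 0.090724 = 0.259980
D = 1 - 0.259980 = 0.740020 ≈ 0.7400

0.7400


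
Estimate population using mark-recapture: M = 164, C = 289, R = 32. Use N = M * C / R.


N = M * C / R = 164 * 289 / 32 = 47396 / 32 = 1481.13 ≈ 1481

1481 individuals


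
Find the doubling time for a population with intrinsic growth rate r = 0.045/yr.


td = ln(2) / 0.045 = 0.693147 / 0.045 = 15.4033 ≈ 15.4 years

15.4 years


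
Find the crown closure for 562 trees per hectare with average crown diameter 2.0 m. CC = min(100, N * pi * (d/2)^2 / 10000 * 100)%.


(d/2)^2 = (2.0/2)^2 = 1^2 = 1
Crown area = 3.141593 * 1 = 3.14159 m^2
N * area / 10000 * 100 = 562 * 3.14159 / 10000 * 100 = 17.6557
CC = min(100, 17.6557) = 17.6557 ≈ 17.7%

17.7%


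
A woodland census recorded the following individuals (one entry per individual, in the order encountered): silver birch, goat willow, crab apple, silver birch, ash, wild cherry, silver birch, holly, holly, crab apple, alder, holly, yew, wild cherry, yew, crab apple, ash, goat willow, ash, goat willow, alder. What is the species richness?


Total individuals logged = 21
Distinct species (count of individuals): silver birch (3), goat willow (3), crab apple (3), ash (3), wild cherry (2), holly (3), alder (2), yew (2)
Species richness = number of distinct species = 8

8


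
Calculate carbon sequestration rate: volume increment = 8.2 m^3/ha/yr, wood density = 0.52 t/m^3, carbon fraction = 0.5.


C = 8.2 * 0.52 * 0.5 = 2.132 ≈ 2.13 t C/ha/yr

2.13 t C/ha/yr


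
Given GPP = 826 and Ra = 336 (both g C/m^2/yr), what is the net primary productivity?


NPP = GPP - Ra = 826 - 336 = 490 g C/m^2/yr

490 g C/m^2/yr


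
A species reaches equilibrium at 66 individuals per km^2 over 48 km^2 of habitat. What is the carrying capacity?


K = 66 * 48 = 3168 individuals

3168 individuals


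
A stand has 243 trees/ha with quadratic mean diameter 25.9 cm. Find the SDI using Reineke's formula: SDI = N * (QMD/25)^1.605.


QMD/25 = 25.9/25 = 1.036
(1.036)^1.605 = exp(1.605 * ln(1.036)) = exp(1.605 * 0.0353671) = exp(0.0567642) = 1.05841
SDI = 243 * 1.05841 = 257.194 ≈ 257

257


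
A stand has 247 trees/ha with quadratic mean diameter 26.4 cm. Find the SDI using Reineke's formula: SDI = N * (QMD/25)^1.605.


QMD/25 = 26.4/25 = 1.056
(1.056)^1.605 = exp(1.605 * ln(1.056)) = exp(1.605 * 0.0544882) = exp(0.0874536) = 1.09139
SDI = 247 * 1.09139 = 269.573 ≈ 270

270


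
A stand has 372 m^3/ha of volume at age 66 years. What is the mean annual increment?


MAI = 372 / 66 = 5.6364 ≈ 5.64 m^3/ha/yr

5.64 m^3/ha/yr


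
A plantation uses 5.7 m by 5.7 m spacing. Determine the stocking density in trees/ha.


N = 10000 / 5.7^2 = 10000 / 32.49 = 307.787 ≈ 308 trees/ha

308 trees/ha


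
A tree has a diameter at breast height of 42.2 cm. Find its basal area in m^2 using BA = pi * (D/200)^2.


D/200 = 42.2/200 = 0.211 m
(D/200)^2 = 0.211^2 = 0.044521
BA = 3.141593 * 0.044521 = 0.139867 ≈ 0.1399 m^2

0.1399 m^2


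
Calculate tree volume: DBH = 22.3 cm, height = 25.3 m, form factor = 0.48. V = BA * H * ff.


(D/200)^2 = (22.3/200)^2 = 0.1115^2 = 0.01243225
BA = 3.141593 * 0.01243225 = 0.0390571 m^2
V = 0.0390571 * 25.3 * 0.48 = 0.474309 ≈ 0.474 m^3

0.474 m^3


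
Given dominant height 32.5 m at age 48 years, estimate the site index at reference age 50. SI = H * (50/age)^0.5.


50/48 = 1.04167
(1.04167)^0.5 = 1.02062
SI = 32.5 * 1.02062 = 33.1702 ≈ 33.2 m

33.2 m


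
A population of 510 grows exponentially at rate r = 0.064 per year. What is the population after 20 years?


r*t = 0.064 * 20 = 1.28
exp(1.28) = 3.59664
N = 510 * 3.59664 = 1834.29 ≈ 1834

1834


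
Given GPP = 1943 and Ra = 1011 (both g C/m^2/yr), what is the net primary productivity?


NPP = GPP - Ra = 1943 - 1011 = 932 g C/m^2/yr

932 g C/m^2/yr


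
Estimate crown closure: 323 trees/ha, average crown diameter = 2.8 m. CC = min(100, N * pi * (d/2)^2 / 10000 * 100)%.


(d/2)^2 = (2.8/2)^2 = 1.4^2 = 1.96
Crown area = 3.141593 * 1.96 = 6.15752 m^2
N * area / 10000 * 100 = 323 * 6.15752 / 10000 * 100 = 19.8888
CC = min(100, 19.8888) = 19.8888 ≈ 19.9%

19.9%


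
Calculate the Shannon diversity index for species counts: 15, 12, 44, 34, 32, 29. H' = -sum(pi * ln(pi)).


Total N = 15 + 12 + 44 + 34 + 32 + 29 = 166
Per-species terms:
  p = 15/166 = 0.090361; ln(p) = -2.403943; p*ln(p) = 0.090361 * (-2.403943) = -0.217223
  p = 12/166 = 0.072289; ln(p) = -2.627083; p*ln(p) = 0.072289 * (-2.627083) = -0.189909
  p = 44/166 = 0.265060; ln(p) = -1.327799; p*ln(p) = 0.265060 * (-1.327799) = -0.351946
  p = 34/166 = 0.204819; ln(p) = -1.585629; p*ln(p) = 0.204819 * (-1.585629) = -0.324767
  p = 32/166 = 0.192771; ln(p) = -1.646252; p*ln(p) = 0.192771 * (-1.646252) = -0.317350
  p = 29/166 = 0.174699; ln(p) = -1.744691; p*ln(p) = 0.174699 * (-1.744691) = -0.304796
sum(p*ln(p)) = (-0.217223) + (-0.189909) + (-0.351946) + (-0.324767) + (-0.317350) + (-0.304796) = -1.705991
H' = -(-1.705991) = 1.705991 ≈ 1.7060

1.7060


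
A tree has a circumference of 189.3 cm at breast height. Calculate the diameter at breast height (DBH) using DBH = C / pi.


DBH = C / pi = 189.3 / 3.141593 = 60.2561 ≈ 60.26 cm

60.26 cm


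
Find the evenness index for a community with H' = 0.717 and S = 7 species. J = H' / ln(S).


ln(7) = 1.94591
J = H' / ln(S) = 0.717 / 1.94591 = 0.368465 ≈ 0.3685

0.3685


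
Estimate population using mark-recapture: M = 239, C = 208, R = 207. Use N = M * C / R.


N = M * C / R = 239 * 208 / 207 = 49712 / 207 = 240.15 ≈ 240

240 individuals


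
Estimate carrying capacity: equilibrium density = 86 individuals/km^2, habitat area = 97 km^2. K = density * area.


K = 86 * 97 = 8342 individuals

8342 individuals


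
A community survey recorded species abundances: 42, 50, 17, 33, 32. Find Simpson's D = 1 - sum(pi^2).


Total N = 42 + 50 + 17 + 33 + 32 = 174
Per-species terms:
  p = 42/174 = 0.241379; p^2 = 0.241379^2 = 0.058264
  p = 50/174 = 0.287356; p^2 = 0.287356^2 = 0.082573
  p = 17/174 = 0.097701; p^2 = 0.097701^2 = 0.009545
  p = 33/174 = 0.189655; p^2 = 0.189655^2 = 0.035969
  p = 32/174 = 0.183908; p^2 = 0.183908^2 = 0.033822
sum(p^2) = 0.058264 + 0.082573 + 0.009545 + 0.035969 + 0.033822 = 0.220173
D = 1 - 0.220173 = 0.779827 ≈ 0.7798

0.7798


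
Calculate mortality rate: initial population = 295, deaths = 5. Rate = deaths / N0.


Mortality rate = 5 / 295 = 0.016949 ≈ 0.0169

0.0169


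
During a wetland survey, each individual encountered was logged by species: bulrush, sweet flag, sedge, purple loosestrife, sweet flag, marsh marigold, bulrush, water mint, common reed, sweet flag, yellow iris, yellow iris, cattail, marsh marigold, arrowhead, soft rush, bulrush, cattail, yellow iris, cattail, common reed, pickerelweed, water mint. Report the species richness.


Total individuals logged = 23
Distinct species (count of individuals): bulrush (3), sweet flag (3), sedge (1), purple loosestrife (1), marsh marigold (2), water mint (2), common reed (2), yellow iris (3), cattail (3), arrowhead (1), soft rush (1), pickerelweed (1)
Species richness = number of distinct species = 12

12


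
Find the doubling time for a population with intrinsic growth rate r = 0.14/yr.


td = ln(2) / 0.14 = 0.693147 / 0.14 = 4.95105 ≈ 5.0 years

5.0 years


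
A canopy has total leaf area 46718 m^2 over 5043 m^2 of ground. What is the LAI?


LAI = 46718 / 5043 = 9.2639 ≈ 9.26

9.26


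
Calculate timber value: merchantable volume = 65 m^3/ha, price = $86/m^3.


Value = 65 * 86 = $5590/ha

$5590/ha


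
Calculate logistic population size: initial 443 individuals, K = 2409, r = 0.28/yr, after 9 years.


(K - N0)/N0 = (2409 - 443)/443 = 1966/443 = 4.43792
r*t = 0.28 * 9 = 2.52; exp(-2.52) = 0.0804596
4.43792 * 0.0804596 = 0.357073
1 + 0.357073 = 1.35707
N = 2409 / 1.35707 = 1775.15 ≈ 1775

1775


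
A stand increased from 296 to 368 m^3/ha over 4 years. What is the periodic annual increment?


PAI = (V2 - V1) / period = (368 - 296) / 4 = 72 / 4 = 18.00 m^3/ha/yr

18.00 m^3/ha/yr


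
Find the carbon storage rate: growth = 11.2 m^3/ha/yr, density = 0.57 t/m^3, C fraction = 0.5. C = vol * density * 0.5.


C = 11.2 * 0.57 * 0.5 = 3.192 ≈ 3.19 t C/ha/yr

3.19 t C/ha/yr


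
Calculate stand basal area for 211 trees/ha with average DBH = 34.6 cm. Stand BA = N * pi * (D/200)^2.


(D/200)^2 = (34.6/200)^2 = 0.173^2 = 0.029929
Individual BA = 3.141593 * 0.029929 = 0.0940247 m^2
Stand BA = 211 * 0.0940247 = 19.8392 ≈ 19.84 m^2/ha

19.84 m^2/ha


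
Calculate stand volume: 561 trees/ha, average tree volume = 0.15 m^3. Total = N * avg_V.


V_stand = 561 * 0.15 = 84.15 ≈ 84.2 m^3/ha

84.2 m^3/ha


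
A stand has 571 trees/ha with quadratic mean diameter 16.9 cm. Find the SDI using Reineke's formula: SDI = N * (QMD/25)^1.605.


QMD/25 = 16.9/25 = 0.676
(0.676)^1.605 = exp(1.605 * ln(0.676)) = exp(1.605 * (-0.391562)) = exp(-0.628457) = 0.533414
SDI = 571 * 0.533414 = 304.579 ≈ 305

305


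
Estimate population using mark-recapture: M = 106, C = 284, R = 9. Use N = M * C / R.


N = M * C / R = 106 * 284 / 9 = 30104 / 9 = 3344.89 ≈ 3345

3345 individuals


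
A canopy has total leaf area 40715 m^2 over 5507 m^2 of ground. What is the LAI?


LAI = 40715 / 5507 = 7.3933 ≈ 7.39

7.39


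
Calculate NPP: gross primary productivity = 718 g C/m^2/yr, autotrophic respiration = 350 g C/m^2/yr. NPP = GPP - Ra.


NPP = GPP - Ra = 718 - 350 = 368 g C/m^2/yr

368 g C/m^2/yr


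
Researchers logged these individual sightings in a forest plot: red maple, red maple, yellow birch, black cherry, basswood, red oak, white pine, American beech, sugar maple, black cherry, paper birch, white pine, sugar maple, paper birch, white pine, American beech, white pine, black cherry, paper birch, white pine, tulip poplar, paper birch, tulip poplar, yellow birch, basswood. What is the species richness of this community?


Total individuals logged = 25
Distinct species (count of individuals): red maple (2), yellow birch (2), black cherry (3), basswood (2), red oak (1), white pine (5), American beech (2), sugar maple (2), paper birch (4), tulip poplar (2)
Species richness = number of distinct species = 10

10


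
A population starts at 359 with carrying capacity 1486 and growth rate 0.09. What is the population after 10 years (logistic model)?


(K - N0)/N0 = (1486 - 359)/359 = 1127/359 = 3.13928
r*t = 0.09 * 10 = 0.9; exp(-0.9) = 0.406570
3.13928 * 0.406570 = 1.27634
1 + 1.27634 = 2.27634
N = 1486 / 2.27634 = 652.802 ≈ 653

653


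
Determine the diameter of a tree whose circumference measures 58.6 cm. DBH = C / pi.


DBH = C / pi = 58.6 / 3.141593 = 18.6530 ≈ 18.65 cm

18.65 cm


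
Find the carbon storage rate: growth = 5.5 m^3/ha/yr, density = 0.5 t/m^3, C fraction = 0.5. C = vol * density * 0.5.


C = 5.5 * 0.5 * 0.5 = 1.375 ≈ 1.38 t C/ha/yr

1.38 t C/ha/yr


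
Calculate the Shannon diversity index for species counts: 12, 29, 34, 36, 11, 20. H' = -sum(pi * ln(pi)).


Total N = 12 + 29 + 34 + 36 + 11 + 20 = 142
Per-species terms:
  p = 12/142 = 0.084507; ln(p) = -2.470921; p*ln(p) = 0.084507 * (-2.470921) = -0.208810
  p = 29/142 = 0.204225; ln(p) = -1.588533; p*ln(p) = 0.204225 * (-1.588533) = -0.324418
  p = 34/142 = 0.239437; ln(p) = -1.429465; p*ln(p) = 0.239437 * (-1.429465) = -0.342267
  p = 36/142 = 0.253521; ln(p) = -1.372309; p*ln(p) = 0.253521 * (-1.372309) = -0.347909
  p = 11/142 = 0.077465; ln(p) = -2.557929; p*ln(p) = 0.077465 * (-2.557929) = -0.198150
  p = 20/142 = 0.140845; ln(p) = -1.960095; p*ln(p) = 0.140845 * (-1.960095) = -0.276070
sum(p*ln(p)) = (-0.208810) + (-0.324418) + (-0.342267) + (-0.347909) + (-0.198150) + (-0.276070) = -1.697624
H' = -(-1.697624) = 1.697624 ≈ 1.6976

1.6976


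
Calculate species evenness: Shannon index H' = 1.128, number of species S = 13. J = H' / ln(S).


ln(13) = 2.56495
J = H' / ln(S) = 1.128 / 2.56495 = 0.439775 ≈ 0.4398

0.4398


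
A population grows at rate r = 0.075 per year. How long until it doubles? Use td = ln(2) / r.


td = ln(2) / 0.075 = 0.693147 / 0.075 = 9.24196 ≈ 9.2 years

9.2 years


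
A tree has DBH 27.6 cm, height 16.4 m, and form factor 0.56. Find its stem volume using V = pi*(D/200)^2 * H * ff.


(D/200)^2 = (27.6/200)^2 = 0.138^2 = 0.019044
BA = 3.141593 * 0.019044 = 0.0598285 m^2
V = 0.0598285 * 16.4 * 0.56 = 0.549465 ≈ 0.549 m^3

0.549 m^3


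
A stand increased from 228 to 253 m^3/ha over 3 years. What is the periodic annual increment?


PAI = (V2 - V1) / period = (253 - 228) / 3 = 25 / 3 = 8.3333 ≈ 8.33 m^3/ha/yr

8.33 m^3/ha/yr


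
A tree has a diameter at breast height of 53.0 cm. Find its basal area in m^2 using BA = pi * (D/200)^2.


D/200 = 53.0/200 = 0.265 m
(D/200)^2 = 0.265^2 = 0.070225
BA = 3.141593 * 0.070225 = 0.220618 ≈ 0.2206 m^2

0.2206 m^2


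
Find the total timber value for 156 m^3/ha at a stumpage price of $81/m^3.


Value = 156 * 81 = $12636/ha

$12636/ha


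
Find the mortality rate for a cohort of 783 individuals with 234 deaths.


Mortality rate = 234 / 783 = 0.298851 ≈ 0.2989

0.2989


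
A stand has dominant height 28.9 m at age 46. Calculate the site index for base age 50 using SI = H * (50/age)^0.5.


50/46 = 1.08696
(1.08696)^0.5 = 1.04257
SI = 28.9 * 1.04257 = 30.1303 ≈ 30.1 m

30.1 m


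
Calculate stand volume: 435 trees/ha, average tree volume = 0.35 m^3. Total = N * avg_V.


V_stand = 435 * 0.35 = 152.25 ≈ 152.3 m^3/ha

152.3 m^3/ha


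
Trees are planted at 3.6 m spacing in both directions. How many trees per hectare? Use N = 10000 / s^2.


N = 10000 / 3.6^2 = 10000 / 12.96 = 771.605 ≈ 772 trees/ha

772 trees/ha


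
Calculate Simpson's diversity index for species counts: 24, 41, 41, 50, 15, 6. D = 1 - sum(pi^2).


Total N = 24 + 41 + 41 + 50 + 15 + 6 = 177
Per-species terms:
  p = 24/177 = 0.135593; p^2 = 0.135593^2 = 0.018385
  p = 41/177 = 0.231638; p^2 = 0.231638^2 = 0.053656
  p = 41/177 = 0.231638; p^2 = 0.231638^2 = 0.053656
  p = 50/177 = 0.282486; p^2 = 0.282486^2 = 0.079798
  p = 15/177 = 0.084746; p^2 = 0.084746^2 = 0.007182
  p = 6/177 = 0.033898; p^2 = 0.033898^2 = 0.001149
sum(p^2) = 0.018385 + 0.053656 + 0.053656 + 0.079798 + 0.007182 + 0.001149 = 0.213826
D = 1 - 0.213826 = 0.786174 ≈ 0.7862

0.7862


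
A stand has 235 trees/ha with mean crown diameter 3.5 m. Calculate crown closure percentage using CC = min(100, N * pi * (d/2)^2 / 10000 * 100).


(d/2)^2 = (3.5/2)^2 = 1.75^2 = 3.0625
Crown area = 3.141593 * 3.0625 = 9.62113 m^2
N * area / 10000 * 100 = 235 * 9.62113 / 10000 * 100 = 22.6097
CC = min(100, 22.6097) = 22.6097 ≈ 22.6%

22.6%


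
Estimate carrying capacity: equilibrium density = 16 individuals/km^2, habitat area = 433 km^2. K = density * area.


K = 16 * 433 = 6928 individuals

6928 individuals


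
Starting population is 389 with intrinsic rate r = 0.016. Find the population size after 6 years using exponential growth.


r*t = 0.016 * 6 = 0.096
exp(0.096) = 1.10076
N = 389 * 1.10076 = 428.196 ≈ 428

428


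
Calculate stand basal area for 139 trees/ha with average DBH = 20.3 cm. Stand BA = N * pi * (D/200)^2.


(D/200)^2 = (20.3/200)^2 = 0.1015^2 = 0.01030225
Individual BA = 3.141593 * 0.01030225 = 0.0323655 m^2
Stand BA = 139 * 0.0323655 = 4.49880 ≈ 4.50 m^2/ha

4.50 m^2/ha


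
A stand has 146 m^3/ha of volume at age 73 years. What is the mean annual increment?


MAI = 146 / 73 = 2.00 m^3/ha/yr

2.00 m^3/ha/yr


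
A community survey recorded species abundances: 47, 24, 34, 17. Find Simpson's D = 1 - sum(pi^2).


Total N = 47 + 24 + 34 + 17 = 122
Per-species terms:
  p = 47/122 = 0.385246; p^2 = 0.385246^2 = 0.148414
  p = 24/122 = 0.196721; p^2 = 0.196721^2 = 0.038699
  p = 34/122 = 0.278689; p^2 = 0.278689^2 = 0.077668
  p = 17/122 = 0.139344; p^2 = 0.139344^2 = 0.019417
sum(p^2) = 0.148414 + 0.038699 + 0.077668 + 0.019417 = 0.284198
D = 1 - 0.284198 = 0.715802 ≈ 0.7158

0.7158


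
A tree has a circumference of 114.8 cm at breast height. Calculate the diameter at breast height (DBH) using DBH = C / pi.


DBH = C / pi = 114.8 / 3.141593 = 36.5420 ≈ 36.54 cm

36.54 cm


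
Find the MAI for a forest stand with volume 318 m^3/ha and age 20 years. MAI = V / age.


MAI = 318 / 20 = 15.90 m^3/ha/yr

15.90 m^3/ha/yr


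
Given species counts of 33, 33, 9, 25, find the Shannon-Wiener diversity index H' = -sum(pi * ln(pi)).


Total N = 33 + 33 + 9 + 25 = 100
Per-species terms:
  p = 33/100 = 0.330000; ln(p) = -1.108663; p*ln(p) = 0.330000 * (-1.108663) = -0.365859
  p = 33/100 = 0.330000; ln(p) = -1.108663; p*ln(p) = 0.330000 * (-1.108663) = -0.365859
  p = 9/100 = 0.090000; ln(p) = -2.407946; p*ln(p) = 0.090000 * (-2.407946) = -0.216715
  p = 25/100 = 0.250000; ln(p) = -1.386294; p*ln(p) = 0.250000 * (-1.386294) = -0.346574
sum(p*ln(p)) = (-0.365859) + (-0.365859) + (-0.216715) + (-0.346574) = -1.295007
H' = -(-1.295007) = 1.295007 ≈ 1.2950

1.2950


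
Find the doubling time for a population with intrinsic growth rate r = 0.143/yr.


td = ln(2) / 0.143 = 0.693147 / 0.143 = 4.84718 ≈ 4.8 years

4.8 years


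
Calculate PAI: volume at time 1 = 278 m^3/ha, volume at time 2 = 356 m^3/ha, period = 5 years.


PAI = (V2 - V1) / period = (356 - 278) / 5 = 78 / 5 = 15.60 m^3/ha/yr

15.60 m^3/ha/yr


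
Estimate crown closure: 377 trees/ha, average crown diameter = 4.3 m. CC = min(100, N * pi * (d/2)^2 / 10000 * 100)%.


(d/2)^2 = (4.3/2)^2 = 2.15^2 = 4.6225
Crown area = 3.141593 * 4.6225 = 14.5220 m^2
N * area / 10000 * 100 = 377 * 14.5220 / 10000 * 100 = 54.7479
CC = min(100, 54.7479) = 54.7479 ≈ 54.7%

54.7%


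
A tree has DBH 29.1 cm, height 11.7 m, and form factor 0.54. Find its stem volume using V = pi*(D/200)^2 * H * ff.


(D/200)^2 = (29.1/200)^2 = 0.1455^2 = 0.02117025
BA = 3.141593 * 0.02117025 = 0.0665083 m^2
V = 0.0665083 * 11.7 * 0.54 = 0.420199 ≈ 0.420 m^3

0.420 m^3


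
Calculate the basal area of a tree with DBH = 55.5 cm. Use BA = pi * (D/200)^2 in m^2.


D/200 = 55.5/200 = 0.2775 m
(D/200)^2 = 0.2775^2 = 0.07700625
BA = 3.141593 * 0.07700625 = 0.241922 ≈ 0.2419 m^2

0.2419 m^2


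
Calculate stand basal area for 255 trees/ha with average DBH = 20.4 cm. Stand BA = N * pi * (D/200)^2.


(D/200)^2 = (20.4/200)^2 = 0.102^2 = 0.010404
Individual BA = 3.141593 * 0.010404 = 0.0326851 m^2
Stand BA = 255 * 0.0326851 = 8.33470 ≈ 8.33 m^2/ha

8.33 m^2/ha


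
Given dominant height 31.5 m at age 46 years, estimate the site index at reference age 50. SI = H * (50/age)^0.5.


50/46 = 1.08696
(1.08696)^0.5 = 1.04257
SI = 31.5 * 1.04257 = 32.8410 ≈ 32.8 m

32.8 m


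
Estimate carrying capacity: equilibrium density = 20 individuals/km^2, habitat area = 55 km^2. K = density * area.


K = 20 * 55 = 1100 individuals

1100 individuals


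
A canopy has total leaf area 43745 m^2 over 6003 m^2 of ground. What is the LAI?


LAI = 43745 / 6003 = 7.2872 ≈ 7.29

7.29


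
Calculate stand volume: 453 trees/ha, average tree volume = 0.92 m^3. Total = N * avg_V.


V_stand = 453 * 0.92 = 416.76 ≈ 416.8 m^3/ha

416.8 m^3/ha


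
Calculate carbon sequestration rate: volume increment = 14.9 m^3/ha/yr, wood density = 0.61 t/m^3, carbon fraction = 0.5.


C = 14.9 * 0.61 * 0.5 = 4.5445 ≈ 4.54 t C/ha/yr

4.54 t C/ha/yr
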